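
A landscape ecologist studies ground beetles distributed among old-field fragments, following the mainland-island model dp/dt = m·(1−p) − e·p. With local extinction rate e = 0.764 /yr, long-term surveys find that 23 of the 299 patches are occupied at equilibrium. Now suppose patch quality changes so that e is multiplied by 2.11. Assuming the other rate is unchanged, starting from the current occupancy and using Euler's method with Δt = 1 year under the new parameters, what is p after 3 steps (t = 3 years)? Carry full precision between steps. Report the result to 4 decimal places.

0.0260

Observed p* = 23/299 = 0.07692.
Balance m(1−p*) = e·p* gives m = e·p*/(1−p*) = 0.764×0.07692/0.92308 = 0.06367.
Starting from p₀ = 0.07692; update p ← p + (dp/dt)·Δt with the new parameters.
step 1: Δp = -0.06523, p = 0.01169
step 2: Δp = +0.04408, p = 0.05577
step 3: Δp = -0.02978, p = 0.02598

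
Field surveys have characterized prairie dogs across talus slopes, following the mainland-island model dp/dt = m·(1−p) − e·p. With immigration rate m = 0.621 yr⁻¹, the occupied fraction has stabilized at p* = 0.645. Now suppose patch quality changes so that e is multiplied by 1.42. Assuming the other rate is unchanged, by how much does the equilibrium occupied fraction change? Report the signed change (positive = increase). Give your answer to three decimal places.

-0.084

Balance m(1−p*) = e·p* gives e = m(1−p*)/p* = 0.621×0.35500/0.64500 = 0.34179.
New p* = m/(m+e) = 0.62100/(0.62100+0.48534) = 0.56131.
Δp* = 0.56131 − 0.64500 = -0.08369.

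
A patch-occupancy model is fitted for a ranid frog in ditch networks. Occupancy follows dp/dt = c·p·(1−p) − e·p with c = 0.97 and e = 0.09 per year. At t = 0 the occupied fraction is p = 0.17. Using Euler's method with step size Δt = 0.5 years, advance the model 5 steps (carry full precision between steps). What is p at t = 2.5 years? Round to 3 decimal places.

0.593

Update rule: p ← p + [c·p·(1−p) − e·p]·Δt with Δt = 0.5.
  1  |  dp/dt·Δt = +0.060784  |  p_1 = 0.230784
  2  |  dp/dt·Δt = +0.075713  |  p_2 = 0.306497
  3  |  dp/dt·Δt = +0.089298  |  p_3 = 0.395794
  4  |  dp/dt·Δt = +0.098173  |  p_4 = 0.493967
  5  |  dp/dt·Δt = +0.099004  |  p_5 = 0.592971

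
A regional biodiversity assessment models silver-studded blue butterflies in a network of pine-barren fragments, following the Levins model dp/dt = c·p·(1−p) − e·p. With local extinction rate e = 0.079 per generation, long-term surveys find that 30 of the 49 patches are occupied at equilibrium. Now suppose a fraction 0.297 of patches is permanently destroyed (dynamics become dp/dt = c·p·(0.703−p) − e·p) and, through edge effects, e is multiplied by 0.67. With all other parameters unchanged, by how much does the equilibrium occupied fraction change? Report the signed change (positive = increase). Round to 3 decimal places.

-0.169

Observed p* = 30/49 = 0.61224.
Balance c(1−p*) = e gives c = e/(1 − 0.61224) = 0.079/0.38776 = 0.20373.
New p* = 0.703 − e/c = 0.703 − 0.05293/0.20373 = 0.44320.
Δp* = 0.44320 − 0.61224 = -0.16904.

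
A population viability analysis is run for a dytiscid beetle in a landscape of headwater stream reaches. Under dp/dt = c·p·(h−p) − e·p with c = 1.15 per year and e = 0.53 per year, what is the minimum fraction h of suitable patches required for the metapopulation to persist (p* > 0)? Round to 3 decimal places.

p* = h − e/c is positive only when h > e/c.
h_min = e/c = 0.53/1.15 = 0.4609.

0.461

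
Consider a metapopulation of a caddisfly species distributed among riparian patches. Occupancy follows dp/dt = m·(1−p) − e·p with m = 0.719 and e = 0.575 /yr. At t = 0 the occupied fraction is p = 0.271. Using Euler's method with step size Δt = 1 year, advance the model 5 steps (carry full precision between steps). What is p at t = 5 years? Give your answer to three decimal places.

Update rule: p ← p + [m·(1−p) − e·p]·Δt with Δt = 1.
t = 1: p = 0.27100 + (+0.36833) = 0.63933
t = 2: p = 0.63933 + (-0.10829) = 0.53104
t = 3: p = 0.53104 + (+0.03184) = 0.56287
t = 4: p = 0.56287 + (-0.00936) = 0.55351
t = 5: p = 0.55351 + (+0.00275) = 0.55627

0.556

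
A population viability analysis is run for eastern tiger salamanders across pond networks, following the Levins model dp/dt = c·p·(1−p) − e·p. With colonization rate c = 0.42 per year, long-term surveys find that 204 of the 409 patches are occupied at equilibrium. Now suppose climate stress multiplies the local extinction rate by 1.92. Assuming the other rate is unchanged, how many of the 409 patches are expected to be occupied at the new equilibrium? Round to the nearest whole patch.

Observed p* = 204/409 = 0.49878.
Balance c(1−p*) = e gives e = 0.42×(1 − 0.49878) = 0.21051.
New p* = 1 − e/c = 1 − 0.40418/0.42000 = 0.03767.
Expected occupied = 409 × 0.03767 = 15.41 ≈ 15.

15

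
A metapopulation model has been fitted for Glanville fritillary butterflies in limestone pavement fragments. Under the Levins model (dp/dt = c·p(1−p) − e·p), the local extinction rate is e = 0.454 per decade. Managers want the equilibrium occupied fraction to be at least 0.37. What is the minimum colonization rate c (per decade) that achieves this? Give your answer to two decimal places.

p* = 1 − e/c ≥ 0.37 requires e/c ≤ 0.6300, i.e. c ≥ e/0.6300.
c_min = 0.454/0.6300 = 0.7206.

0.72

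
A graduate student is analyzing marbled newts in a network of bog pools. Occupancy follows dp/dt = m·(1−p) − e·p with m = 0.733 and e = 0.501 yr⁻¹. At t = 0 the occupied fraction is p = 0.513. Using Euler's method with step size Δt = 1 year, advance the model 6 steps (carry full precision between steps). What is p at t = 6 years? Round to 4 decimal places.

Update rule: p ← p + [m·(1−p) − e·p]·Δt with Δt = 1.
t = 1: p = 0.51300 + (+0.09996) = 0.61296
t = 2: p = 0.61296 + (-0.02339) = 0.58957
t = 3: p = 0.58957 + (+0.00547) = 0.59504
t = 4: p = 0.59504 + (-0.00128) = 0.59376
t = 5: p = 0.59376 + (+0.00030) = 0.59406
t = 6: p = 0.59406 + (-0.00007) = 0.59399

0.5940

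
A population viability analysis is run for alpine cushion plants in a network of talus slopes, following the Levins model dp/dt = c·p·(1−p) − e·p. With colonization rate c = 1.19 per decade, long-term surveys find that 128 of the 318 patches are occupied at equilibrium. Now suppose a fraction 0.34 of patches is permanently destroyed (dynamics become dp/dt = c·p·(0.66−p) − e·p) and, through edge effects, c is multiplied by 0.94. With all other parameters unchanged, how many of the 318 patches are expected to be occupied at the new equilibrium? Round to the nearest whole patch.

8

Observed p* = 128/318 = 0.40252.
Balance c(1−p*) = e gives e = 1.19×(1 − 0.40252) = 0.71100.
New p* = 0.66 − e/c = 0.66 − 0.71100/1.11860 = 0.02438.
Expected occupied = 318 × 0.02438 = 7.75 ≈ 8.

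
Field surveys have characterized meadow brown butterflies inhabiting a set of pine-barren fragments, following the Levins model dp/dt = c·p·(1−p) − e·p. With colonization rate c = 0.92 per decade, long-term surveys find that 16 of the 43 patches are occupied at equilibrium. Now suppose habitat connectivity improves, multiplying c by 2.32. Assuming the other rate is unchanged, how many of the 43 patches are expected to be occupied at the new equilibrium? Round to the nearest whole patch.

31

Observed p* = 16/43 = 0.37209.
Balance c(1−p*) = e gives e = 0.92×(1 − 0.37209) = 0.57768.
New p* = 1 − e/c = 1 − 0.57768/2.13440 = 0.72935.
Expected occupied = 43 × 0.72935 = 31.36 ≈ 31.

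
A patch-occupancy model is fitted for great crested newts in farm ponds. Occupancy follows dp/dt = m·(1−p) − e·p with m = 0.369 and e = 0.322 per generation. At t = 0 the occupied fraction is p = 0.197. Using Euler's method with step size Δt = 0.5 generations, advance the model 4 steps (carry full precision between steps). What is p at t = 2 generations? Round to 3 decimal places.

Update rule: p ← p + [m·(1−p) − e·p]·Δt with Δt = 0.5.
step 1: Δp = +0.11644, p = 0.31344
step 2: Δp = +0.07621, p = 0.38964
step 3: Δp = +0.04988, p = 0.43952
step 4: Δp = +0.03265, p = 0.47217

0.472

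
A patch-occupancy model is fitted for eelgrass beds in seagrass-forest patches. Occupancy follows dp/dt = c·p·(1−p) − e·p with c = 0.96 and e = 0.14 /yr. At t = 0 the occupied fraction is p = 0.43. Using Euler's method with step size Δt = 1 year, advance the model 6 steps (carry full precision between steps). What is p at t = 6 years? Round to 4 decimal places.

0.8540

Update rule: p ← p + [c·p·(1−p) − e·p]·Δt with Δt = 1.
step 1: Δp = +0.17510, p = 0.60510
step 2: Δp = +0.14468, p = 0.74978
step 3: Δp = +0.07514, p = 0.82492
step 4: Δp = +0.02316, p = 0.84808
step 5: Δp = +0.00496, p = 0.85304
step 6: Δp = +0.00093, p = 0.85396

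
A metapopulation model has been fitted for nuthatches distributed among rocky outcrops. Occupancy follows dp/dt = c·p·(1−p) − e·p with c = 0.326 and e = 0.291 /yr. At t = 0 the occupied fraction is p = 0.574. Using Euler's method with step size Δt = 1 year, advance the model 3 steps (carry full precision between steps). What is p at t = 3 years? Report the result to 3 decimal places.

Update rule: p ← p + [c·p·(1−p) − e·p]·Δt with Δt = 1.
p: 0.57400 → 0.48668  (Δp = -0.08732)
p: 0.48668 → 0.42650  (Δp = -0.06018)
p: 0.42650 → 0.38213  (Δp = -0.04437)

0.382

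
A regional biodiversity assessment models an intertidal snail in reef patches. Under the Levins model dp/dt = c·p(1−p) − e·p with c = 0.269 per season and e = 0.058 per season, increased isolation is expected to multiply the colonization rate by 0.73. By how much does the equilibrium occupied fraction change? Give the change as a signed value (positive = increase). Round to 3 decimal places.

-0.080

Before: p* = 1 − 0.058/0.269 = 0.7844.
After the change, c = 0.19637, e = 0.058, so p* = 1 − 0.058/0.19637 = 0.7046.
Δp* = 0.7046 − 0.7844 = -0.0797.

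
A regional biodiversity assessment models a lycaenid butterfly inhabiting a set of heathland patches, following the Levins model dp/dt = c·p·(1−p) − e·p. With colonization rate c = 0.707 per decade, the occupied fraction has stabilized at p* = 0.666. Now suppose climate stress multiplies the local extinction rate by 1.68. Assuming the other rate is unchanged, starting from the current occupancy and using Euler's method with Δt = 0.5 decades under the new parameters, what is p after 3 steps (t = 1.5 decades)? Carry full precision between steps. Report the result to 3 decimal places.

0.547

Balance c(1−p*) = e gives e = 0.707×(1 − 0.66600) = 0.23614.
Starting from p₀ = 0.66600; update p ← p + (dp/dt)·Δt with the new parameters.
step 1: Δp = -0.05347, p = 0.61253
step 2: Δp = -0.03760, p = 0.57493
step 3: Δp = -0.02765, p = 0.54728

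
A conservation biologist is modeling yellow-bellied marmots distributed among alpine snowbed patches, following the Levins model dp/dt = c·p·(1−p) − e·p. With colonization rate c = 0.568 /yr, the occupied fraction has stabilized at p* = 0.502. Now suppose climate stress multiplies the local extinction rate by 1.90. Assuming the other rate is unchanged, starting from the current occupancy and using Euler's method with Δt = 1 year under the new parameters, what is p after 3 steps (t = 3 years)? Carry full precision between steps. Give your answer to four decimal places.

0.2622

Balance c(1−p*) = e gives e = 0.568×(1 − 0.50200) = 0.28286.
Starting from p₀ = 0.50200; update p ← p + (dp/dt)·Δt with the new parameters.
t = 1: p = 0.50200 + (-0.12780) = 0.37420
t = 2: p = 0.37420 + (-0.06810) = 0.30610
t = 3: p = 0.30610 + (-0.04387) = 0.26224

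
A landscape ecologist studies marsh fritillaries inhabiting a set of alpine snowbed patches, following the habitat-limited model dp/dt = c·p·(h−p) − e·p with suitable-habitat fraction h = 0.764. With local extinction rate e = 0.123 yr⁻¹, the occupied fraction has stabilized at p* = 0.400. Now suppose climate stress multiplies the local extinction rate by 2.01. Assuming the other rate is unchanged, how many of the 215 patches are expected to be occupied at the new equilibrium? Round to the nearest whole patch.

Balance c(h−p*) = e gives c = e/(0.764 − 0.40000) = 0.123/0.36400 = 0.33791.
New p* = 0.764 − e/c = 0.764 − 0.24723/0.33791 = 0.03236.
Expected occupied = 215 × 0.03236 = 6.96 ≈ 7.

7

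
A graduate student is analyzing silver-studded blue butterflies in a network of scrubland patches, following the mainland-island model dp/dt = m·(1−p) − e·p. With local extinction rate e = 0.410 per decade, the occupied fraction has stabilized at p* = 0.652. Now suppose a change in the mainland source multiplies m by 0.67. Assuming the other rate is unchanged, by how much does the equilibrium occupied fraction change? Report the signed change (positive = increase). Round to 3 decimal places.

Balance m(1−p*) = e·p* gives m = e·p*/(1−p*) = 0.410×0.65200/0.34800 = 0.76816.
New p* = m/(m+e) = 0.51467/(0.51467+0.41000) = 0.55660.
Δp* = 0.55660 − 0.65200 = -0.09540.

-0.095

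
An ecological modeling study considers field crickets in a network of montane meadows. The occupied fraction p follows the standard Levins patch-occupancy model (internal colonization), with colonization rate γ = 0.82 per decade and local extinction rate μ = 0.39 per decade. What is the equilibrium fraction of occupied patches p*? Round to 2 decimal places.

0.52

At equilibrium, colonization balances extinction: γ·p*·(1−p*) = μ·p*.
So p* = 1 − μ/γ = 1 − 0.39/0.82 = 1 − 0.4756 = 0.5244.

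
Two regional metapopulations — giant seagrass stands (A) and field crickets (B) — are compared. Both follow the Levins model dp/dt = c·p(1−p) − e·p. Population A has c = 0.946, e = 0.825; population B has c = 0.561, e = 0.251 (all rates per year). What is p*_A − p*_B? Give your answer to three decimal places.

-0.425

A: p*_A = 1 − 0.825/0.946 = 0.1279.
B: p*_B = 1 − 0.251/0.561 = 0.5526.
p*_A − p*_B = 0.1279 − 0.5526 = -0.4247.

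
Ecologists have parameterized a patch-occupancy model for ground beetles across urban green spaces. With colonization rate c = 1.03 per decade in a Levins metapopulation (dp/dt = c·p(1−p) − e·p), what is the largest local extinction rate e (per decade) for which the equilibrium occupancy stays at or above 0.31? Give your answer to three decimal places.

0.711

1 − e/c ≥ 0.31 ⇒ e ≤ c(1 − 0.31) = 1.03 × 0.6900.
e_max = 0.7107.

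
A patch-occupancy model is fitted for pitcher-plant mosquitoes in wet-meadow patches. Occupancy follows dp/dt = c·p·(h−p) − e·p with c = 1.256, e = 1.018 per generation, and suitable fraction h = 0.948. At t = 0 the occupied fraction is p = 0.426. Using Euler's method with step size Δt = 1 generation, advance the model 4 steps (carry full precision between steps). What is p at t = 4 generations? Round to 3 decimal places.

Update rule: p ← p + [c·p·(h−p) − e·p]·Δt with Δt = 1.
p: 0.42600 → 0.27163  (Δp = -0.15437)
p: 0.27163 → 0.22587  (Δp = -0.04576)
p: 0.22587 → 0.20080  (Δp = -0.02507)
p: 0.20080 → 0.18483  (Δp = -0.01597)

0.185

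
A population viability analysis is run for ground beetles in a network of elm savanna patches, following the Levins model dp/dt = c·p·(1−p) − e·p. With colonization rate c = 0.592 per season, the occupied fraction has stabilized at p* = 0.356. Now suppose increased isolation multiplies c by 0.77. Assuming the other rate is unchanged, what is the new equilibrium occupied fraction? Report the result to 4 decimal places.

Balance c(1−p*) = e gives e = 0.592×(1 − 0.35600) = 0.38125.
New p* = 1 − e/c = 1 − 0.38125/0.45584 = 0.16363.

0.1636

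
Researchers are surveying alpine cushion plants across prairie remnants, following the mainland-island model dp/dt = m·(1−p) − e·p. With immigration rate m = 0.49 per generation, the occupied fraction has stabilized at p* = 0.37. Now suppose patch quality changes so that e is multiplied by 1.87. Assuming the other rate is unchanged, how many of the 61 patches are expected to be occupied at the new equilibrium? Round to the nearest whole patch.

Balance m(1−p*) = e·p* gives e = m(1−p*)/p* = 0.49×0.63000/0.37000 = 0.83432.
New p* = m/(m+e) = 0.49000/(0.49000+1.56018) = 0.23900.
Expected occupied = 61 × 0.23900 = 14.58 ≈ 15.

15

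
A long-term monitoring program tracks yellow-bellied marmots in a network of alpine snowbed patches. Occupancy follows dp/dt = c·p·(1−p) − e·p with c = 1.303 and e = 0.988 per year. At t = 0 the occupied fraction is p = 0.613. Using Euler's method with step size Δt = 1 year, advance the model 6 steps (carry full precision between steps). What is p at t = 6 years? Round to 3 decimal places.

Update rule: p ← p + [c·p·(1−p) − e·p]·Δt with Δt = 1.
t = 1: p = 0.61300 + (-0.29653) = 0.31647
t = 2: p = 0.31647 + (-0.03081) = 0.28566
t = 3: p = 0.28566 + (-0.01634) = 0.26931
t = 4: p = 0.26931 + (-0.00967) = 0.25964
t = 5: p = 0.25964 + (-0.00605) = 0.25359
t = 6: p = 0.25359 + (-0.00391) = 0.24968

0.250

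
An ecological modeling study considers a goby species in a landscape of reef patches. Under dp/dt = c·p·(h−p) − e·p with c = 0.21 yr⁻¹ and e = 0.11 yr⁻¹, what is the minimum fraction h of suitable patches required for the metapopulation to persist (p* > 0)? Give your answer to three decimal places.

0.524

p* = h − e/c is positive only when h > e/c.
h_min = e/c = 0.11/0.21 = 0.5238.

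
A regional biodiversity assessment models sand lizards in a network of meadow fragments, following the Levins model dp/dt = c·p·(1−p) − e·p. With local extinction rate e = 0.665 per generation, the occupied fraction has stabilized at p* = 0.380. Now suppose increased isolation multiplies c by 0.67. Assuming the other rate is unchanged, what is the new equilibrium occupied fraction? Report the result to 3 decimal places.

Balance c(1−p*) = e gives c = e/(1 − 0.38000) = 0.665/0.62000 = 1.07258.
New p* = 1 − e/c = 1 − 0.66500/0.71863 = 0.07463.

0.075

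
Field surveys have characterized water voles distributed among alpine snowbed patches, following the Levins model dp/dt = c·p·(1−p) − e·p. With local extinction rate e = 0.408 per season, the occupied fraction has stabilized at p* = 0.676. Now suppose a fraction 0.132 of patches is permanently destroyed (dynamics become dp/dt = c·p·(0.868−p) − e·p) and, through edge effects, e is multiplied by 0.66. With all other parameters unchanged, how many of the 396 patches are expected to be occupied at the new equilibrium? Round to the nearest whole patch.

259

Balance c(1−p*) = e gives c = e/(1 − 0.67600) = 0.408/0.32400 = 1.25926.
New p* = 0.868 − e/c = 0.868 − 0.26928/1.25926 = 0.65416.
Expected occupied = 396 × 0.65416 = 259.05 ≈ 259.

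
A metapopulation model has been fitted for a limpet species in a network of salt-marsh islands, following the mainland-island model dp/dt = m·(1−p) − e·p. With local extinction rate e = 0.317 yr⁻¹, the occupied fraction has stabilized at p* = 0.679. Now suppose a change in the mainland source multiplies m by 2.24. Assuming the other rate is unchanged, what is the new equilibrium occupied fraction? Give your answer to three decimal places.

0.826

Balance m(1−p*) = e·p* gives m = e·p*/(1−p*) = 0.317×0.67900/0.32100 = 0.67054.
New p* = m/(m+e) = 1.50201/(1.50201+0.31700) = 0.82573.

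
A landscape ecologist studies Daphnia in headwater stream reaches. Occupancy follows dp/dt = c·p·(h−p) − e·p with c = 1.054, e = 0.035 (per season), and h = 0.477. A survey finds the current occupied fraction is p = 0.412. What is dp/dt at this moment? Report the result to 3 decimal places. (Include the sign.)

0.014

Colonization term: c·p·(h−p) = 1.054×0.412×0.0650 = 0.02823.
Extinction term: e·p = 0.01442.
dp/dt = 0.02823 − 0.01442 = 0.01381.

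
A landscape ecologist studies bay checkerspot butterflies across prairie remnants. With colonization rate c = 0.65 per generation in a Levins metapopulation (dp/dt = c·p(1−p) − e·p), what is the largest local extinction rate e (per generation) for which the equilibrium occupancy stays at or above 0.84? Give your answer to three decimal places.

0.104

1 − e/c ≥ 0.84 ⇒ e ≤ c(1 − 0.84) = 0.65 × 0.1600.
e_max = 0.1040.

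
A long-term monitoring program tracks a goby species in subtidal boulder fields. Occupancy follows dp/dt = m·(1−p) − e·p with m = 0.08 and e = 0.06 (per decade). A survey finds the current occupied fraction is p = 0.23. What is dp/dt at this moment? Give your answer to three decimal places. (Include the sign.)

0.048

Colonization term: m·(1−p) = 0.08×0.7700 = 0.06160.
Extinction term: e·p = 0.01380.
dp/dt = 0.06160 − 0.01380 = 0.04780.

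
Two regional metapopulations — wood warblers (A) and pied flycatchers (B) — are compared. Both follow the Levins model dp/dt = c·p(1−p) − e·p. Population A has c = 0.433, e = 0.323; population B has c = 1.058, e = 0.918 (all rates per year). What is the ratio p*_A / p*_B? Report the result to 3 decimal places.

A: p*_A = 1 − 0.323/0.433 = 0.2540.
B: p*_B = 1 − 0.918/1.058 = 0.1323.
p*_A / p*_B = 0.2540/0.1323 = 1.9198.

1.920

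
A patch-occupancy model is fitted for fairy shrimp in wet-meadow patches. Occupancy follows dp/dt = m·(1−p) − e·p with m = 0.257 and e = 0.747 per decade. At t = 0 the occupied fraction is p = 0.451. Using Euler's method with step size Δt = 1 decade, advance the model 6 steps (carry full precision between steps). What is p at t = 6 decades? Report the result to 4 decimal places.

0.2560

Update rule: p ← p + [m·(1−p) − e·p]·Δt with Δt = 1.
p: 0.45100 → 0.25520  (Δp = -0.19580)
p: 0.25520 → 0.25598  (Δp = +0.00078)
p: 0.25598 → 0.25598  (Δp = -0.00000)
p: 0.25598 → 0.25598  (Δp = +0.00000)
p: 0.25598 → 0.25598  (Δp = -0.00000)
p: 0.25598 → 0.25598  (Δp = +0.00000)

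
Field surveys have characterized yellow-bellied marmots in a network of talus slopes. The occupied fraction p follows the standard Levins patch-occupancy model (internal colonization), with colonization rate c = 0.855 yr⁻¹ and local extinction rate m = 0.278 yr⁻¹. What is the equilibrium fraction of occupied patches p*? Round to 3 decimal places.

0.675

Setting dp/dt = 0 and dividing through by p* gives c·(1−p*) = m.
So p* = 1 − m/c = 1 − 0.278/0.855 = 1 − 0.3251 = 0.6749.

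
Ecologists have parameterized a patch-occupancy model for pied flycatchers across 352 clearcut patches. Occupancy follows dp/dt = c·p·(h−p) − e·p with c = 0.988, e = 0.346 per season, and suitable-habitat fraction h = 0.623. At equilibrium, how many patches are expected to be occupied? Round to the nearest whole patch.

96

p* = h − e/c = 0.623 − 0.3502 = 0.2728.
Expected occupied patches = N × p* = 352 × 0.2728 = 96.02 ≈ 96.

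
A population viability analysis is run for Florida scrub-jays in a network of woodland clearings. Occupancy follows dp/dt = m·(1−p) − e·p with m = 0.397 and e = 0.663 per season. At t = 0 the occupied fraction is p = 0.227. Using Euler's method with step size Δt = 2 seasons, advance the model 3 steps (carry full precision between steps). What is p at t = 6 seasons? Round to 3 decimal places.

Update rule: p ← p + [m·(1−p) − e·p]·Δt with Δt = 2.
step 1: Δp = +0.31276, p = 0.53976
step 2: Δp = -0.35029, p = 0.18947
step 3: Δp = +0.39233, p = 0.58179

0.582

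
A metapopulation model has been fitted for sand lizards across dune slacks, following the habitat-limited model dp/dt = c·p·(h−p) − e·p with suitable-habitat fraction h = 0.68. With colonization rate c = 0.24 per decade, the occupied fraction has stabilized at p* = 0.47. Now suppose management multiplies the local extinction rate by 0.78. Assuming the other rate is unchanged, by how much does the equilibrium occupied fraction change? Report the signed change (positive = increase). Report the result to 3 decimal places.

0.046

Balance c(h−p*) = e gives e = 0.24×(0.68 − 0.47000) = 0.05040.
New p* = 0.68 − e/c = 0.68 − 0.03931/0.24000 = 0.51621.
Δp* = 0.51621 − 0.47000 = +0.04621.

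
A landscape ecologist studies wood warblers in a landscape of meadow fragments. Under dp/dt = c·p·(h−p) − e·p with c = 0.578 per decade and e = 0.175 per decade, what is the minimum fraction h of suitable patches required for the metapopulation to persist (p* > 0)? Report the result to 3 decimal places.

p* = h − e/c is positive only when h > e/c.
h_min = e/c = 0.175/0.578 = 0.3028.

0.303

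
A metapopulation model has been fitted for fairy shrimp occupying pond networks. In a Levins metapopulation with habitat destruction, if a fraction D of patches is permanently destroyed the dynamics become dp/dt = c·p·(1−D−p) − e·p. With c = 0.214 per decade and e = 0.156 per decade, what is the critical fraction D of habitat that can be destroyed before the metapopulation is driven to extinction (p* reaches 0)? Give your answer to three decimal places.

The nontrivial equilibrium is p* = (1−D) − e/c; extinction occurs when this hits zero.
So D_crit = 1 − e/c = 1 − 0.156/0.214 = 1 − 0.7290 = 0.2710.
Note this equals the original equilibrium occupancy — the Levins extinction-debt result.

0.271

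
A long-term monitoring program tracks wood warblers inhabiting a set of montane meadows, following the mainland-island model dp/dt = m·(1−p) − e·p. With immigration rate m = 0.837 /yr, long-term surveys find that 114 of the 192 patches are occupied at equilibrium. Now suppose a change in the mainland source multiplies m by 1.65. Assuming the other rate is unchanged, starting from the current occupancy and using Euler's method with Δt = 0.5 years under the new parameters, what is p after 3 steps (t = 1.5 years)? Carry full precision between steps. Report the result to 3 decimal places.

0.707

Observed p* = 114/192 = 0.59375.
Balance m(1−p*) = e·p* gives e = m(1−p*)/p* = 0.837×0.40625/0.59375 = 0.57268.
Starting from p₀ = 0.59375; update p ← p + (dp/dt)·Δt with the new parameters.
p: 0.59375 → 0.70426  (Δp = +0.11051)
p: 0.70426 → 0.70682  (Δp = +0.00256)
p: 0.70682 → 0.70688  (Δp = +0.00006)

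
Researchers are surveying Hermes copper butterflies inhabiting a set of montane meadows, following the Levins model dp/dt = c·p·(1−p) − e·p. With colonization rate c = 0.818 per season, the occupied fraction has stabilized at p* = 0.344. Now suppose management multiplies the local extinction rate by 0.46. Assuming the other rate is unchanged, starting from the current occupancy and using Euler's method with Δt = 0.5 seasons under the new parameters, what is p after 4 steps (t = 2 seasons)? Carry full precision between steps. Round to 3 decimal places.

0.531

Balance c(1−p*) = e gives e = 0.818×(1 − 0.34400) = 0.53661.
Starting from p₀ = 0.34400; update p ← p + (dp/dt)·Δt with the new parameters.
step 1: Δp = +0.04984, p = 0.39384
step 2: Δp = +0.04903, p = 0.44287
step 3: Δp = +0.04626, p = 0.48913
step 4: Δp = +0.04183, p = 0.53096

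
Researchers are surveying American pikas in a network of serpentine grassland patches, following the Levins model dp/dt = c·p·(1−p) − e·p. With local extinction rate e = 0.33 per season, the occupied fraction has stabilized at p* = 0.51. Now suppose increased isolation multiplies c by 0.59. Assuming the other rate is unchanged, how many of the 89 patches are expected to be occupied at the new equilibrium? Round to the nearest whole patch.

15

Balance c(1−p*) = e gives c = e/(1 − 0.51000) = 0.33/0.49000 = 0.67347.
New p* = 1 − e/c = 1 − 0.33000/0.39735 = 0.16950.
Expected occupied = 89 × 0.16950 = 15.09 ≈ 15.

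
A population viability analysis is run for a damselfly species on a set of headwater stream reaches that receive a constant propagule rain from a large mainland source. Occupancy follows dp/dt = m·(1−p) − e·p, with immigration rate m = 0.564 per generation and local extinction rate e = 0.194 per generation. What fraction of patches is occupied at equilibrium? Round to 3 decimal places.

At equilibrium the propagule rain into empty patches balances local extinction: m(1−p*) = e·p*.
p* = m/(m+e) = 0.564/(0.564+0.194) = 0.564/0.7580 = 0.7441.

0.744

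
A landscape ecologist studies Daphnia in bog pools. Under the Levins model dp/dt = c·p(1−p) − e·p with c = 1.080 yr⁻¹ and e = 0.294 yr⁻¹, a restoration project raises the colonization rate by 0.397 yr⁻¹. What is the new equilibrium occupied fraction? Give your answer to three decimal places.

0.801

Before: p* = 1 − 0.294/1.080 = 0.7278.
After the change, c = 1.477, e = 0.294, so p* = 1 − 0.294/1.477 = 0.8009.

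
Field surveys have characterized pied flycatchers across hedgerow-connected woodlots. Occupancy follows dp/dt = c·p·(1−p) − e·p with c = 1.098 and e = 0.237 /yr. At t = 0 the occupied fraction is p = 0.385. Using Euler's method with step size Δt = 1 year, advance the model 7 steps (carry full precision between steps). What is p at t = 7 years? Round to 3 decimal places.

Update rule: p ← p + [c·p·(1−p) − e·p]·Δt with Δt = 1.
t = 1: p = 0.38500 + (+0.16873) = 0.55373
t = 2: p = 0.55373 + (+0.14009) = 0.69383
t = 3: p = 0.69383 + (+0.06881) = 0.76264
t = 4: p = 0.76264 + (+0.01801) = 0.78065
t = 5: p = 0.78065 + (+0.00300) = 0.78365
t = 6: p = 0.78365 + (+0.00043) = 0.78408
t = 7: p = 0.78408 + (+0.00006) = 0.78414

0.784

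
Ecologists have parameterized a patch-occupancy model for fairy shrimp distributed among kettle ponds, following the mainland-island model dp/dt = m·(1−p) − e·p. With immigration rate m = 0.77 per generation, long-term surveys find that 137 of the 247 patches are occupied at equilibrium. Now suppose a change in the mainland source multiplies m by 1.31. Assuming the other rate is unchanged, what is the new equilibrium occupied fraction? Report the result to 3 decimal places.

0.620

Observed p* = 137/247 = 0.55466.
Balance m(1−p*) = e·p* gives e = m(1−p*)/p* = 0.77×0.44534/0.55466 = 0.61824.
New p* = m/(m+e) = 1.00870/(1.00870+0.61824) = 0.62000.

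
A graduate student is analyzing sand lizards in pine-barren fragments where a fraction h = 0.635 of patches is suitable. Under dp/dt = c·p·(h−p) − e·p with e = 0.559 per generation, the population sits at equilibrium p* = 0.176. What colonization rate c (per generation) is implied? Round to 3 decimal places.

1.218

At equilibrium c(h−p*) = e, so c = e/(h−p*).
c = 0.559/(0.635 − 0.176) = 0.559/0.4590 = 1.2179.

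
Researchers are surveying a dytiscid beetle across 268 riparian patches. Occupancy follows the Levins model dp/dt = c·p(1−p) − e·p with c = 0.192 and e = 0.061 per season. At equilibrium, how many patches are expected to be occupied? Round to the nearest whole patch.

p* = 1 − e/c = 1 − 0.061/0.192 = 0.6823.
Expected occupied patches = N × p* = 268 × 0.6823 = 182.85 ≈ 183.

183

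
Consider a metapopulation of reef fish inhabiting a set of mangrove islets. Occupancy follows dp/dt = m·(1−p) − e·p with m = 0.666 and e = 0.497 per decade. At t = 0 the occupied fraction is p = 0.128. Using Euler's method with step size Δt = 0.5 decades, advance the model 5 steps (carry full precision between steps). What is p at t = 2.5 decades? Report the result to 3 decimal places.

Update rule: p ← p + [m·(1−p) − e·p]·Δt with Δt = 0.5.
t = 0.5: p = 0.12800 + (+0.25857) = 0.38657
t = 1: p = 0.38657 + (+0.10821) = 0.49478
t = 1.5: p = 0.49478 + (+0.04529) = 0.54006
t = 2: p = 0.54006 + (+0.01895) = 0.55902
t = 2.5: p = 0.55902 + (+0.00793) = 0.56695

0.567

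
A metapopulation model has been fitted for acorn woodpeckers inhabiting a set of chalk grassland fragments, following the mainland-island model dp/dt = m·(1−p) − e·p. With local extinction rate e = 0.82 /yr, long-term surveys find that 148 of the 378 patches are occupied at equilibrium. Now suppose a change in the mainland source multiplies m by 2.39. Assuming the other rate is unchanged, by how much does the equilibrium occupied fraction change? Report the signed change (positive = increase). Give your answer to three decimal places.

0.214

Observed p* = 148/378 = 0.39153.
Balance m(1−p*) = e·p* gives m = e·p*/(1−p*) = 0.82×0.39153/0.60847 = 0.52764.
New p* = m/(m+e) = 1.26106/(1.26106+0.82000) = 0.60597.
Δp* = 0.60597 − 0.39153 = +0.21444.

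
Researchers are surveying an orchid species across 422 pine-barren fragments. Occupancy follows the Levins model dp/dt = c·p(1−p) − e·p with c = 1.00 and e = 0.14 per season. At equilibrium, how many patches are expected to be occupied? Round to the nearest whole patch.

363

p* = 1 − e/c = 1 − 0.14/1.00 = 0.8600.
Expected occupied patches = N × p* = 422 × 0.8600 = 362.92 ≈ 363.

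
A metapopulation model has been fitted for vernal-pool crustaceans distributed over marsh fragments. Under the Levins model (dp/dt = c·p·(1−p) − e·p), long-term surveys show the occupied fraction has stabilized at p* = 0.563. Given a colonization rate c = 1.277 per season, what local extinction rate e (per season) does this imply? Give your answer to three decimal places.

At equilibrium c(1−p*) = e.
e = 1.277 × (1 − 0.563) = 1.277 × 0.4370 = 0.5580.

0.558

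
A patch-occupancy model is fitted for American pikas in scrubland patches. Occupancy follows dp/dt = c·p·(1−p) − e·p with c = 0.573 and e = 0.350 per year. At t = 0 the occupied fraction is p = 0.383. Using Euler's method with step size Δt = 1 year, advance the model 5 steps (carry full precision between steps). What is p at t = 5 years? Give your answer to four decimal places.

Update rule: p ← p + [c·p·(1−p) − e·p]·Δt with Δt = 1.
step 1: Δp = +0.00136, p = 0.38436
step 2: Δp = +0.00106, p = 0.38542
step 3: Δp = +0.00083, p = 0.38625
step 4: Δp = +0.00065, p = 0.38690
step 5: Δp = +0.00051, p = 0.38740

0.3874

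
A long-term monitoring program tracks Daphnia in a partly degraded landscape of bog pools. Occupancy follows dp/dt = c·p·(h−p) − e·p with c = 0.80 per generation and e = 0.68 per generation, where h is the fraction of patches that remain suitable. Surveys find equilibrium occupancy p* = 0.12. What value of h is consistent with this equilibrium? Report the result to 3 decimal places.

0.970

At equilibrium c(h−p*) = e, so h = p* + e/c.
h = 0.12 + 0.68/0.80 = 0.12 + 0.8500 = 0.9700.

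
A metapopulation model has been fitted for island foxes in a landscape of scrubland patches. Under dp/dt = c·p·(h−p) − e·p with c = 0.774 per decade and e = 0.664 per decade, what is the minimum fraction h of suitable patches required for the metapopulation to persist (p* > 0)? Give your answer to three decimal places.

p* = h − e/c is positive only when h > e/c.
h_min = e/c = 0.664/0.774 = 0.8579.

0.858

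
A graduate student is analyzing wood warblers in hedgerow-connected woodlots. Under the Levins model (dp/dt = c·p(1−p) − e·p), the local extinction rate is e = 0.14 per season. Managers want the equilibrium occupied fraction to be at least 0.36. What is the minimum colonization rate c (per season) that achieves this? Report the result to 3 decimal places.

p* = 1 − e/c ≥ 0.36 requires e/c ≤ 0.6400, i.e. c ≥ e/0.6400.
c_min = 0.14/0.6400 = 0.2188.

0.219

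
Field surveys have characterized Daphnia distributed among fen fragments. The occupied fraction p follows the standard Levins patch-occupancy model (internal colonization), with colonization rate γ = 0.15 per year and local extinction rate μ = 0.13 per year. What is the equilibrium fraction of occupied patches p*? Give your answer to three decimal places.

Setting dp/dt = 0 and dividing through by p* gives γ·(1−p*) = μ.
So p* = 1 − μ/γ = 1 − 0.13/0.15 = 1 − 0.8667 = 0.1333.

0.133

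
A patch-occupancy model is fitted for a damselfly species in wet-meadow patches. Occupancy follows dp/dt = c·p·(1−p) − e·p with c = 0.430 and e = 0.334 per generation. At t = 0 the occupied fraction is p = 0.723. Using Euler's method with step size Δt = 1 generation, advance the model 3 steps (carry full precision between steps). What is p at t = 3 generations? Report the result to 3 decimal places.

Update rule: p ← p + [c·p·(1−p) − e·p]·Δt with Δt = 1.
p: 0.72300 → 0.56763  (Δp = -0.15537)
p: 0.56763 → 0.48358  (Δp = -0.08406)
p: 0.48358 → 0.42945  (Δp = -0.05413)

0.429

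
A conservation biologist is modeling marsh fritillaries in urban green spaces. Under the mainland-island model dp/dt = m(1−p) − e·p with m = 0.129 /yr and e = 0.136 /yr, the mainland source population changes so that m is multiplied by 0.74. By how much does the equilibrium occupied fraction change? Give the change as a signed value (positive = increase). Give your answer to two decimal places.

-0.07

Before: p* = 0.129/(0.129+0.136) = 0.4868.
After: m = 0.09546, e = 0.136; p* = 0.09546/0.2315 = 0.4124.
Δp* = 0.4124 − 0.4868 = -0.0744.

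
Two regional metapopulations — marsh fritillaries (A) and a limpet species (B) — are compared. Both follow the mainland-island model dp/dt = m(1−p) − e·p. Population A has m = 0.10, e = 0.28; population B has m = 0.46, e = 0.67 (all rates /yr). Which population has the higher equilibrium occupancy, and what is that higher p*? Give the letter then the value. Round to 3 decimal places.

B, 0.407

A: p*_A = m/(m+e) = 0.10/0.3800 = 0.2632.
B: p*_B = 0.46/1.1300 = 0.4071.
B is higher at 0.4071.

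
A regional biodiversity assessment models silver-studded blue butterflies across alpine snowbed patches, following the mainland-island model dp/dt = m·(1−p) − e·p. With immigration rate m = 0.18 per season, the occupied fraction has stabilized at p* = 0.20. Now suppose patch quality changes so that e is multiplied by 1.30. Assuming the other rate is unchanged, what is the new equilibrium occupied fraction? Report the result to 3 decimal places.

Balance m(1−p*) = e·p* gives e = m(1−p*)/p* = 0.18×0.80000/0.20000 = 0.72000.
New p* = m/(m+e) = 0.18000/(0.18000+0.93600) = 0.16129.

0.161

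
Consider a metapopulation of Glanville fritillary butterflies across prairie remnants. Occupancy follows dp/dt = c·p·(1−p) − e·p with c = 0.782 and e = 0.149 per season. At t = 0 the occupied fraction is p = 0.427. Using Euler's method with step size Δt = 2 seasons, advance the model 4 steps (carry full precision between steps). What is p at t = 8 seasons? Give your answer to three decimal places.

0.810

Update rule: p ← p + [c·p·(1−p) − e·p]·Δt with Δt = 2.
step 1: Δp = +0.25542, p = 0.68242
step 2: Δp = +0.13559, p = 0.81801
step 3: Δp = -0.01094, p = 0.80707
step 4: Δp = +0.00302, p = 0.81009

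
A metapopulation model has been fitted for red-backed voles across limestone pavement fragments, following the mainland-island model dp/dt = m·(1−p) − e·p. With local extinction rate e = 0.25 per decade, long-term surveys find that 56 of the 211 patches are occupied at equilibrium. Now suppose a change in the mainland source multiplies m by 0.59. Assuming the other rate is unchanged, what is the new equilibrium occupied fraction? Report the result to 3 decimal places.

Observed p* = 56/211 = 0.26540.
Balance m(1−p*) = e·p* gives m = e·p*/(1−p*) = 0.25×0.26540/0.73460 = 0.09032.
New p* = m/(m+e) = 0.05329/(0.05329+0.25000) = 0.17571.

0.176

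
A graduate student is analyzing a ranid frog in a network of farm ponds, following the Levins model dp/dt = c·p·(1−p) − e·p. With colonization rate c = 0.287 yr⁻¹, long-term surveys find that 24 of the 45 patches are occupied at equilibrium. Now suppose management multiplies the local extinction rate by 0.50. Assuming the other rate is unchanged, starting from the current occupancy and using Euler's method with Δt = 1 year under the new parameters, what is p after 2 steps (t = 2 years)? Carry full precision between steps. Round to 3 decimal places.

Observed p* = 24/45 = 0.53333.
Balance c(1−p*) = e gives e = 0.287×(1 − 0.53333) = 0.13393.
Starting from p₀ = 0.53333; update p ← p + (dp/dt)·Δt with the new parameters.
step 1: Δp = +0.03572, p = 0.56905
step 2: Δp = +0.03227, p = 0.60132

0.601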